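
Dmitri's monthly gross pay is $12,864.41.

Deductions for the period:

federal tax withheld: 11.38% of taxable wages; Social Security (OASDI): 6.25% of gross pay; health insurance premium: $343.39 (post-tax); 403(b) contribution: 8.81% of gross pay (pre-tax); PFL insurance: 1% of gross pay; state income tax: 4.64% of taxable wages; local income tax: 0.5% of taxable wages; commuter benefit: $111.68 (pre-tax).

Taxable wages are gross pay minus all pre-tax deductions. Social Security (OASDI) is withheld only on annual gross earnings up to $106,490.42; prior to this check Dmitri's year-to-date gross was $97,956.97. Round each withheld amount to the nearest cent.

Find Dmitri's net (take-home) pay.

$8,694.48

Commuter benefit: $111.68
403(b) contribution: $12,864.41 × 0.0881 = $1,133.35
Pre-tax total = $111.68 + $1,133.35 = $1,245.03
Taxable wages = $12,864.41 − $1,245.03 = $11,619.38
Federal tax withheld: $11,619.38 × 0.1138 = $1,322.29
State income tax: $11,619.38 × 0.0464 = $539.14
Local income tax: $11,619.38 × 0.005 = $58.10
PFL insurance: $12,864.41 × 0.01 = $128.64
Social Security (OASDI): only $106,490.42 − $97,956.97 = $8,533.45 of this check is subject → $8,533.45 × 0.0625 = $533.34
Health insurance premium: $343.39
Total deductions = $111.68 + $1,133.35 + $1,322.29 + $539.14 + $58.10 + $128.64 + $533.34 + $343.39 = $4,169.93
Net pay = $12,864.41 − $4,169.93 = $8,694.48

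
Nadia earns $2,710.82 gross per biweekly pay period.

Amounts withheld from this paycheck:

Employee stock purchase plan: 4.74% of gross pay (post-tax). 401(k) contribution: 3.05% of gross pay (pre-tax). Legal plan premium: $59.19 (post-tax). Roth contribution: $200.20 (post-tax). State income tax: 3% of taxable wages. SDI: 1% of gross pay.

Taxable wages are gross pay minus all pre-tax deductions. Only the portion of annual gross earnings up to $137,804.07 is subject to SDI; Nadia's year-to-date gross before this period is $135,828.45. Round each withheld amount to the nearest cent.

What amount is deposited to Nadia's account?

$2,141.66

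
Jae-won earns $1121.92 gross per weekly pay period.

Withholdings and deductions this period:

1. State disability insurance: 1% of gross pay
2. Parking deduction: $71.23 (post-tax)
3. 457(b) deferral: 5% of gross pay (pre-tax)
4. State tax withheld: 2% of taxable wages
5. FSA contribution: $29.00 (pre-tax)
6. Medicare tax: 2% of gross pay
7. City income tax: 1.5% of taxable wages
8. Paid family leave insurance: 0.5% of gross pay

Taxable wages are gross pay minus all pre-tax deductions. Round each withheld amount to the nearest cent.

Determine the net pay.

$890.03

FSA contribution: $29.00
457(b) deferral: $1121.92 × 0.05 = $56.10
Pre-tax total = $29.00 + $56.10 = $85.10
Taxable wages = $1121.92 − $85.10 = $1036.82
City income tax: $1036.82 × 0.015 = $15.55
State tax withheld: $1036.82 × 0.02 = $20.74
Paid family leave insurance: $1121.92 × 0.005 = $5.61
State disability insurance: $1121.92 × 0.01 = $11.22
Medicare tax: $1121.92 × 0.02 = $22.44
Parking deduction: $71.23
Total deductions = $29.00 + $56.10 + $15.55 + $20.74 + $5.61 + $11.22 + $22.44 + $71.23 = $231.89
Net pay = $1121.92 − $231.89 = $890.03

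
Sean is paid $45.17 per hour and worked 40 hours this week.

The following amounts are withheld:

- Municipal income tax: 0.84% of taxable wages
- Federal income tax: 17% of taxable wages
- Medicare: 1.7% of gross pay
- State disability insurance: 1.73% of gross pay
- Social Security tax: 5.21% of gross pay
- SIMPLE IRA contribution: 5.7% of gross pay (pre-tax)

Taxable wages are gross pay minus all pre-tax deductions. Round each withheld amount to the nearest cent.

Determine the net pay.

$1243.74

Gross pay: 40 × $45.17 = $1806.80
SIMPLE IRA contribution: $1806.80 × 0.057 = $102.99
Taxable wages = $1806.80 − $102.99 = $1703.81
Federal income tax: $1703.81 × 0.17 = $289.65
Municipal income tax: $1703.81 × 0.0084 = $14.31
Medicare: $1806.80 × 0.017 = $30.72
Social Security tax: $1806.80 × 0.0521 = $94.13
State disability insurance: $1806.80 × 0.0173 = $31.26
Total deductions = $102.99 + $289.65 + $14.31 + $30.72 + $94.13 + $31.26 = $563.06
Net pay = $1806.80 − $563.06 = $1243.74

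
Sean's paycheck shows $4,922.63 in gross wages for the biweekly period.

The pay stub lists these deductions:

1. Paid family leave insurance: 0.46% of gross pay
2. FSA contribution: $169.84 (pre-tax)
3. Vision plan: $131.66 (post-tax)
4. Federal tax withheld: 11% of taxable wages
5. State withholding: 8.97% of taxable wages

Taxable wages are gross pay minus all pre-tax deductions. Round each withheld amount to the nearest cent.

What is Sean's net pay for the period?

$3,649.35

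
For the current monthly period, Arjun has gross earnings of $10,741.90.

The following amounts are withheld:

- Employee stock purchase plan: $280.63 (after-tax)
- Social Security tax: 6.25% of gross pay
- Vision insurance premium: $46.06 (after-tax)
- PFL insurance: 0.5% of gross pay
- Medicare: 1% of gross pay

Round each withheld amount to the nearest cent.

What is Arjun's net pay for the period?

$9,582.71

Medicare: $10,741.90 × 0.01 = $107.42
Social Security tax: $10,741.90 × 0.0625 = $671.37
PFL insurance: $10,741.90 × 0.005 = $53.71
Employee stock purchase plan: $280.63
Vision insurance premium: $46.06
Total deductions = $107.42 + $671.37 + $53.71 + $280.63 + $46.06 = $1,159.19
Net pay = $10,741.90 − $1,159.19 = $9,582.71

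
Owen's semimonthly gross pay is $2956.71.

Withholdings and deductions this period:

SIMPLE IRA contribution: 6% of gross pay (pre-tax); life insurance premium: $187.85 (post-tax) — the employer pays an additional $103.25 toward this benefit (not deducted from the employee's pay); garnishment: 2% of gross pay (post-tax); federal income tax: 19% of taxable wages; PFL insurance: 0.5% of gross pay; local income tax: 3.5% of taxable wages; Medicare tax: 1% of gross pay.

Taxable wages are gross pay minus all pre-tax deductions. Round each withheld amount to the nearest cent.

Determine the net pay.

SIMPLE IRA contribution: $2956.71 × 0.06 = $177.40
Taxable wages = $2956.71 − $177.40 = $2779.31
Local income tax: $2779.31 × 0.035 = $97.28
Federal income tax: $2779.31 × 0.19 = $528.07
PFL insurance: $2956.71 × 0.005 = $14.78
Medicare tax: $2956.71 × 0.01 = $29.57
Garnishment: $2956.71 × 0.02 = $59.13
Life insurance premium: $187.85
(Employer's $103.25 toward life insurance premium is not withheld from the employee.)
Total deductions = $177.40 + $97.28 + $528.07 + $14.78 + $29.57 + $59.13 + $187.85 = $1094.08
Net pay = $2956.71 − $1094.08 = $1862.63

$1862.63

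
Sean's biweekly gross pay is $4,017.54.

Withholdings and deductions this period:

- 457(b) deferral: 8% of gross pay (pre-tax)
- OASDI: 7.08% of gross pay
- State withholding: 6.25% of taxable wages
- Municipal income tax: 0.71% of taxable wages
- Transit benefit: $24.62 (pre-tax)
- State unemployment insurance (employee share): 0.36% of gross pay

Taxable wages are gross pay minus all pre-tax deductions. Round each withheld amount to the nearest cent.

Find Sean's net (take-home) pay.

$3,117.08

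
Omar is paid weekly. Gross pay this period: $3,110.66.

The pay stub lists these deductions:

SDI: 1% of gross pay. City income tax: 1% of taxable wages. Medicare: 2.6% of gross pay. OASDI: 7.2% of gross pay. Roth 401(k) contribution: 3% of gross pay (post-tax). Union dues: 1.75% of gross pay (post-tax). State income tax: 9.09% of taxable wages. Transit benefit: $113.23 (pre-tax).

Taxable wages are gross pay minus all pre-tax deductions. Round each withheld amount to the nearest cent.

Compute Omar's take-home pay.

Transit benefit: $113.23
Taxable wages = $3,110.66 − $113.23 = $2,997.43
City income tax: $2,997.43 × 0.01 = $29.97
State income tax: $2,997.43 × 0.0909 = $272.47
OASDI: $3,110.66 × 0.072 = $223.97
SDI: $3,110.66 × 0.01 = $31.11
Medicare: $3,110.66 × 0.026 = $80.88
Roth 401(k) contribution: $3,110.66 × 0.03 = $93.32
Union dues: $3,110.66 × 0.0175 = $54.44
Total deductions = $113.23 + $29.97 + $272.47 + $223.97 + $31.11 + $80.88 + $93.32 + $54.44 = $899.39
Net pay = $3,110.66 − $899.39 = $2,211.27

$2,211.27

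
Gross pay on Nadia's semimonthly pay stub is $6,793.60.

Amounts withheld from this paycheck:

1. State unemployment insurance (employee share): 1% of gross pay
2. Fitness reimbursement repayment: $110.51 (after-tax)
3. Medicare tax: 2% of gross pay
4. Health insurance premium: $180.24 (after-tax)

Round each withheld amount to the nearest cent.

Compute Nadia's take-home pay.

State unemployment insurance (employee share): $6,793.60 × 0.01 = $67.94
Medicare tax: $6,793.60 × 0.02 = $135.87
Health insurance premium: $180.24
Fitness reimbursement repayment: $110.51
Total deductions = $67.94 + $135.87 + $180.24 + $110.51 = $494.56
Net pay = $6,793.60 − $494.56 = $6,299.04

$6,299.04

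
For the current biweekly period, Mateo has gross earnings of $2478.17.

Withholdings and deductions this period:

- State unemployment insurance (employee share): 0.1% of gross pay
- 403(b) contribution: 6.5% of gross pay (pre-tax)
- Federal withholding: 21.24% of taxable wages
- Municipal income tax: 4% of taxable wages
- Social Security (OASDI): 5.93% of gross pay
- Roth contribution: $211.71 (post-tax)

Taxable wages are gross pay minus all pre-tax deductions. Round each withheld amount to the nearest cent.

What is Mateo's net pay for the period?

403(b) contribution: $2478.17 × 0.065 = $161.08
Taxable wages = $2478.17 − $161.08 = $2317.09
Federal withholding: $2317.09 × 0.2124 = $492.15
Municipal income tax: $2317.09 × 0.04 = $92.68
State unemployment insurance (employee share): $2478.17 × 0.001 = $2.48
Social Security (OASDI): $2478.17 × 0.0593 = $146.96
Roth contribution: $211.71
Total deductions = $161.08 + $492.15 + $92.68 + $2.48 + $146.96 + $211.71 = $1107.06
Net pay = $2478.17 − $1107.06 = $1371.11

$1371.11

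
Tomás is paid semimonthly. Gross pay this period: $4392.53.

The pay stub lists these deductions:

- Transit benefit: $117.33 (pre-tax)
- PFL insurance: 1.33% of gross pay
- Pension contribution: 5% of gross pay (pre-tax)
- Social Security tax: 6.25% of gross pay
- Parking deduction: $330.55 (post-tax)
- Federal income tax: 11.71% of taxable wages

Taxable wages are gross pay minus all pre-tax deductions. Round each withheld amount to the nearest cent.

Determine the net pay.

$2917.16

Transit benefit: $117.33
Pension contribution: $4392.53 × 0.05 = $219.63
Pre-tax total = $117.33 + $219.63 = $336.96
Taxable wages = $4392.53 − $336.96 = $4055.57
Federal income tax: $4055.57 × 0.1171 = $474.91
PFL insurance: $4392.53 × 0.0133 = $58.42
Social Security tax: $4392.53 × 0.0625 = $274.53
Parking deduction: $330.55
Total deductions = $117.33 + $219.63 + $474.91 + $58.42 + $274.53 + $330.55 = $1475.37
Net pay = $4392.53 − $1475.37 = $2917.16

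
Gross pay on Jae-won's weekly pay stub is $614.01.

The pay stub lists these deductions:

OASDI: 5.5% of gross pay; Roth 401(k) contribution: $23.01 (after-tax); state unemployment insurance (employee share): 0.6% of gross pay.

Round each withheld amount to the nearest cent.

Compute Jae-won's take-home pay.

$553.55

State unemployment insurance (employee share): $614.01 × 0.006 = $3.68
OASDI: $614.01 × 0.055 = $33.77
Roth 401(k) contribution: $23.01
Total deductions = $3.68 + $33.77 + $23.01 = $60.46
Net pay = $614.01 − $60.46 = $553.55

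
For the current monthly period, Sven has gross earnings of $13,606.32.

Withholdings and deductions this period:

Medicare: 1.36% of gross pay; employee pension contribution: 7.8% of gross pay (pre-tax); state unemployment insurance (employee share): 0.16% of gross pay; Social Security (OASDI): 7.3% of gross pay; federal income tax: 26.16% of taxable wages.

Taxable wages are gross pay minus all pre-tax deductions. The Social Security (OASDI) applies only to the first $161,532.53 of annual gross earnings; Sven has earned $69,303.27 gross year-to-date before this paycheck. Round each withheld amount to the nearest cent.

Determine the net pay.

$8,063.17

Employee pension contribution: $13,606.32 × 0.078 = $1,061.29
Taxable wages = $13,606.32 − $1,061.29 = $12,545.03
Federal income tax: $12,545.03 × 0.2616 = $3,281.78
State unemployment insurance (employee share): $13,606.32 × 0.0016 = $21.77
Medicare: $13,606.32 × 0.0136 = $185.05
Social Security (OASDI): cap not yet reached, full $13,606.32 is subject → $13,606.32 × 0.073 = $993.26
Total deductions = $1,061.29 + $3,281.78 + $21.77 + $185.05 + $993.26 = $5,543.15
Net pay = $13,606.32 − $5,543.15 = $8,063.17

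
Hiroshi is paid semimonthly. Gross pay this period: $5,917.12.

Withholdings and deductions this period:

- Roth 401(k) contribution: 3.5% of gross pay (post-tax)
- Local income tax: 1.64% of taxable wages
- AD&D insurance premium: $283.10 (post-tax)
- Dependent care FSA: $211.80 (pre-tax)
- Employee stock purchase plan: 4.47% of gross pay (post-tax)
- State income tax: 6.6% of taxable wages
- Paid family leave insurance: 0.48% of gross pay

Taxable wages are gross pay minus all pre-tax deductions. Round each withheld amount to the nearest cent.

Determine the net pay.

$4,452.10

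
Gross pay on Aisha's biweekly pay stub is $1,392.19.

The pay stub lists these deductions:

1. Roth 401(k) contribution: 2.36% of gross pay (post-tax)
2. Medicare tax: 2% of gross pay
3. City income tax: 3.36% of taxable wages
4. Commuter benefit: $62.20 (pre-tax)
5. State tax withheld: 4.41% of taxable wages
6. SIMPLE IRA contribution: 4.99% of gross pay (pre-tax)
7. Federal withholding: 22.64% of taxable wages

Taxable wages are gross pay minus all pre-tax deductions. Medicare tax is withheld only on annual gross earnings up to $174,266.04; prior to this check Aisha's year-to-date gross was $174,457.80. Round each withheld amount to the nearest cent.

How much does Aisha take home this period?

$844.34

SIMPLE IRA contribution: $1,392.19 × 0.0499 = $69.47
Commuter benefit: $62.20
Pre-tax total = $69.47 + $62.20 = $131.67
Taxable wages = $1,392.19 − $131.67 = $1,260.52
City income tax: $1,260.52 × 0.0336 = $42.35
State tax withheld: $1,260.52 × 0.0441 = $55.59
Federal withholding: $1,260.52 × 0.2264 = $285.38
Medicare tax: annual cap $174,266.04 already reached (YTD $174,457.80), so $0.00
Roth 401(k) contribution: $1,392.19 × 0.0236 = $32.86
Total deductions = $69.47 + $62.20 + $42.35 + $55.59 + $285.38 + $0.00 + $32.86 = $547.85
Net pay = $1,392.19 − $547.85 = $844.34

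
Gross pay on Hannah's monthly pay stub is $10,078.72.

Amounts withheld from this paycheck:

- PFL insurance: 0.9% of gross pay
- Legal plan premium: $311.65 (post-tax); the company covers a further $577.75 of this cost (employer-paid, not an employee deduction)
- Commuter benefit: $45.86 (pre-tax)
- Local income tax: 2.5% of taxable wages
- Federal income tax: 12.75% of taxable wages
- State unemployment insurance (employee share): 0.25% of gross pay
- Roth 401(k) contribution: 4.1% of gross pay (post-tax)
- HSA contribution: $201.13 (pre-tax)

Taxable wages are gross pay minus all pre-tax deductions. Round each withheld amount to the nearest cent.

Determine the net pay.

$7,491.60

HSA contribution: $201.13
Commuter benefit: $45.86
Pre-tax total = $201.13 + $45.86 = $246.99
Taxable wages = $10,078.72 − $246.99 = $9,831.73
Local income tax: $9,831.73 × 0.025 = $245.79
Federal income tax: $9,831.73 × 0.1275 = $1,253.55
State unemployment insurance (employee share): $10,078.72 × 0.0025 = $25.20
PFL insurance: $10,078.72 × 0.009 = $90.71
Legal plan premium: $311.65
Roth 401(k) contribution: $10,078.72 × 0.041 = $413.23
(Employer's $577.75 toward legal plan premium is not withheld from the employee.)
Total deductions = $201.13 + $45.86 + $245.79 + $1,253.55 + $25.20 + $90.71 + $311.65 + $413.23 = $2,587.12
Net pay = $10,078.72 − $2,587.12 = $7,491.60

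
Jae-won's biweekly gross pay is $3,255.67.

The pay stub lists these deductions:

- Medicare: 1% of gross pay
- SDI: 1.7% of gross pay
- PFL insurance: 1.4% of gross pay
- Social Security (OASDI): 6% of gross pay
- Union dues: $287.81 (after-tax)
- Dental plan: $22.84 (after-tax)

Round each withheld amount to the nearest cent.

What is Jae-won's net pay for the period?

$2,616.19

SDI: $3,255.67 × 0.017 = $55.35
PFL insurance: $3,255.67 × 0.014 = $45.58
Social Security (OASDI): $3,255.67 × 0.06 = $195.34
Medicare: $3,255.67 × 0.01 = $32.56
Union dues: $287.81
Dental plan: $22.84
Total deductions = $55.35 + $45.58 + $195.34 + $32.56 + $287.81 + $22.84 = $639.48
Net pay = $3,255.67 − $639.48 = $2,616.19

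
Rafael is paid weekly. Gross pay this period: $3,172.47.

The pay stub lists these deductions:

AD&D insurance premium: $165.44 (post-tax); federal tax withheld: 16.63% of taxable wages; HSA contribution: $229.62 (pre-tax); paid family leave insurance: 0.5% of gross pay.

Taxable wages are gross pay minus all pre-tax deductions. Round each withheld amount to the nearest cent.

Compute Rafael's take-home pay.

$2,272.15

HSA contribution: $229.62
Taxable wages = $3,172.47 − $229.62 = $2,942.85
Federal tax withheld: $2,942.85 × 0.1663 = $489.40
Paid family leave insurance: $3,172.47 × 0.005 = $15.86
AD&D insurance premium: $165.44
Total deductions = $229.62 + $489.40 + $15.86 + $165.44 = $900.32
Net pay = $3,172.47 − $900.32 = $2,272.15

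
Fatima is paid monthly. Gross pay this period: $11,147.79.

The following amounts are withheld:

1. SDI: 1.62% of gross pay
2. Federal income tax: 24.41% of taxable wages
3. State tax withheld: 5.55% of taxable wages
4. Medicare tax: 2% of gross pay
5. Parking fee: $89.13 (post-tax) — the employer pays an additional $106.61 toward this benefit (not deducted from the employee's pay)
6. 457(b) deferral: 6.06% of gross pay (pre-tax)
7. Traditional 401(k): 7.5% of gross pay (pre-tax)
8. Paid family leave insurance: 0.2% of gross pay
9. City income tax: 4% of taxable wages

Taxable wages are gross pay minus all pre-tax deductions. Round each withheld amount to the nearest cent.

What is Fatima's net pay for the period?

$5,848.73

457(b) deferral: $11,147.79 × 0.0606 = $675.56
Traditional 401(k): $11,147.79 × 0.075 = $836.08
Pre-tax total = $675.56 + $836.08 = $1,511.64
Taxable wages = $11,147.79 − $1,511.64 = $9,636.15
State tax withheld: $9,636.15 × 0.0555 = $534.81
Federal income tax: $9,636.15 × 0.2441 = $2,352.18
City income tax: $9,636.15 × 0.04 = $385.45
Medicare tax: $11,147.79 × 0.02 = $222.96
SDI: $11,147.79 × 0.0162 = $180.59
Paid family leave insurance: $11,147.79 × 0.002 = $22.30
Parking fee: $89.13
(Employer's $106.61 toward parking fee is not withheld from the employee.)
Total deductions = $675.56 + $836.08 + $534.81 + $2,352.18 + $385.45 + $222.96 + $180.59 + $22.30 + $89.13 = $5,299.06
Net pay = $11,147.79 − $5,299.06 = $5,848.73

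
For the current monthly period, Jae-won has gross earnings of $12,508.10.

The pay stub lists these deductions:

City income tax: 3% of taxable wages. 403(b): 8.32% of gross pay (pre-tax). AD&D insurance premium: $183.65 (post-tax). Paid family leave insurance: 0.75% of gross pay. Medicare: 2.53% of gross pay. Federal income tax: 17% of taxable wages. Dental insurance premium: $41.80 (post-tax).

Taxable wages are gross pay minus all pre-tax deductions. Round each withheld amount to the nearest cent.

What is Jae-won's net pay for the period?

403(b): $12,508.10 × 0.0832 = $1,040.67
Taxable wages = $12,508.10 − $1,040.67 = $11,467.43
Federal income tax: $11,467.43 × 0.17 = $1,949.46
City income tax: $11,467.43 × 0.03 = $344.02
Medicare: $12,508.10 × 0.0253 = $316.45
Paid family leave insurance: $12,508.10 × 0.0075 = $93.81
Dental insurance premium: $41.80
AD&D insurance premium: $183.65
Total deductions = $1,040.67 + $1,949.46 + $344.02 + $316.45 + $93.81 + $41.80 + $183.65 = $3,969.86
Net pay = $12,508.10 − $3,969.86 = $8,538.24

$8,538.24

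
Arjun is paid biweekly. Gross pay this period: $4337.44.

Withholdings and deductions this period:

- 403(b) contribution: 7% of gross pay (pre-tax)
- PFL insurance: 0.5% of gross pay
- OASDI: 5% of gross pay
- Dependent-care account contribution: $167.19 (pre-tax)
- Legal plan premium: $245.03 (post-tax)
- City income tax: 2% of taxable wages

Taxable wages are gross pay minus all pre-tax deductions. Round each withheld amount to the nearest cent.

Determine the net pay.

$3305.71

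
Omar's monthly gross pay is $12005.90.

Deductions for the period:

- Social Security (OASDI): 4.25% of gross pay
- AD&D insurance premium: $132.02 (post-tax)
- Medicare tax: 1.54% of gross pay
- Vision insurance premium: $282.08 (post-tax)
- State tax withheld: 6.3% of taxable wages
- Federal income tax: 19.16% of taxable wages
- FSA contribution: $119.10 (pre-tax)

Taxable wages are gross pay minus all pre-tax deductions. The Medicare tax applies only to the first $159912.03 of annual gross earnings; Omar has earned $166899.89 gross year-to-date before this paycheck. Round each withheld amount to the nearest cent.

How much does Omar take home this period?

$7936.07

FSA contribution: $119.10
Taxable wages = $12005.90 − $119.10 = $11886.80
State tax withheld: $11886.80 × 0.063 = $748.87
Federal income tax: $11886.80 × 0.1916 = $2277.51
Medicare tax: annual cap $159912.03 already reached (YTD $166899.89), so $0.00
Social Security (OASDI): $12005.90 × 0.0425 = $510.25
Vision insurance premium: $282.08
AD&D insurance premium: $132.02
Total deductions = $119.10 + $748.87 + $2277.51 + $0.00 + $510.25 + $282.08 + $132.02 = $4069.83
Net pay = $12005.90 − $4069.83 = $7936.07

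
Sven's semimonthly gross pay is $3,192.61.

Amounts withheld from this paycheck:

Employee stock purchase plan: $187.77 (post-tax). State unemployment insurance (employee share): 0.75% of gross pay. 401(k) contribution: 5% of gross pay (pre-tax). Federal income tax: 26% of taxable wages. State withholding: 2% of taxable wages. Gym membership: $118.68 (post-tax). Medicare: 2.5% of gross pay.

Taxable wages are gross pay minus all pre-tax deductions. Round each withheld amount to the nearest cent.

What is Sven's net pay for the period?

401(k) contribution: $3,192.61 × 0.05 = $159.63
Taxable wages = $3,192.61 − $159.63 = $3,032.98
Federal income tax: $3,032.98 × 0.26 = $788.57
State withholding: $3,032.98 × 0.02 = $60.66
Medicare: $3,192.61 × 0.025 = $79.82
State unemployment insurance (employee share): $3,192.61 × 0.0075 = $23.94
Employee stock purchase plan: $187.77
Gym membership: $118.68
Total deductions = $159.63 + $788.57 + $60.66 + $79.82 + $23.94 + $187.77 + $118.68 = $1,419.07
Net pay = $3,192.61 − $1,419.07 = $1,773.54

$1,773.54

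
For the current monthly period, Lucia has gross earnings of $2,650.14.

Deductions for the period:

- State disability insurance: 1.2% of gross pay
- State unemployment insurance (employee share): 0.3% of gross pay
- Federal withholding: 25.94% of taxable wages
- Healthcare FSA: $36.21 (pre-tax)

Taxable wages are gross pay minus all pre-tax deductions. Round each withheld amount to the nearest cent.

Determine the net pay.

$1,896.13

Healthcare FSA: $36.21
Taxable wages = $2,650.14 − $36.21 = $2,613.93
Federal withholding: $2,613.93 × 0.2594 = $678.05
State disability insurance: $2,650.14 × 0.012 = $31.80
State unemployment insurance (employee share): $2,650.14 × 0.003 = $7.95
Total deductions = $36.21 + $678.05 + $31.80 + $7.95 = $754.01
Net pay = $2,650.14 − $754.01 = $1,896.13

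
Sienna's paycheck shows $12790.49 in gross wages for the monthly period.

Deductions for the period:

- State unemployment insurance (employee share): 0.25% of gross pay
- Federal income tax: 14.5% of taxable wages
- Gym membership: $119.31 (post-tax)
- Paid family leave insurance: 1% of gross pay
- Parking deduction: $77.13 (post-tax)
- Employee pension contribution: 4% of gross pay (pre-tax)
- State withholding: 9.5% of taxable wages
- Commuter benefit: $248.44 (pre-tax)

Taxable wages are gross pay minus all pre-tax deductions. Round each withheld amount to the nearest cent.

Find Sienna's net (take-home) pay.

Employee pension contribution: $12790.49 × 0.04 = $511.62
Commuter benefit: $248.44
Pre-tax total = $511.62 + $248.44 = $760.06
Taxable wages = $12790.49 − $760.06 = $12030.43
Federal income tax: $12030.43 × 0.145 = $1744.41
State withholding: $12030.43 × 0.095 = $1142.89
Paid family leave insurance: $12790.49 × 0.01 = $127.90
State unemployment insurance (employee share): $12790.49 × 0.0025 = $31.98
Gym membership: $119.31
Parking deduction: $77.13
Total deductions = $511.62 + $248.44 + $1744.41 + $1142.89 + $127.90 + $31.98 + $119.31 + $77.13 = $4003.68
Net pay = $12790.49 − $4003.68 = $8786.81

$8786.81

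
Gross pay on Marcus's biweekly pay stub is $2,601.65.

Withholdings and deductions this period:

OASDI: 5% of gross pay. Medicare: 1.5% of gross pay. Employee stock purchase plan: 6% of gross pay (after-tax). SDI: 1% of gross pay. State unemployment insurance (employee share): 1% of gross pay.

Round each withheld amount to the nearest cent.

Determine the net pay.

$2,224.41

Medicare: $2,601.65 × 0.015 = $39.02
OASDI: $2,601.65 × 0.05 = $130.08
State unemployment insurance (employee share): $2,601.65 × 0.01 = $26.02
SDI: $2,601.65 × 0.01 = $26.02
Employee stock purchase plan: $2,601.65 × 0.06 = $156.10
Total deductions = $39.02 + $130.08 + $26.02 + $26.02 + $156.10 = $377.24
Net pay = $2,601.65 − $377.24 = $2,224.41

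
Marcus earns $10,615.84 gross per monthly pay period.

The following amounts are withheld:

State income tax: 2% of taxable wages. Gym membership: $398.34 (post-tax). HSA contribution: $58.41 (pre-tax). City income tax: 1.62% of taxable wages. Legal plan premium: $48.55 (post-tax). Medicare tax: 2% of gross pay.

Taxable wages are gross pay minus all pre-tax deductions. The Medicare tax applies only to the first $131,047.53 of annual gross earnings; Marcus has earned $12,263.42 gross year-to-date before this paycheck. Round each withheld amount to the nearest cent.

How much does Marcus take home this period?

$9,516.04

HSA contribution: $58.41
Taxable wages = $10,615.84 − $58.41 = $10,557.43
City income tax: $10,557.43 × 0.0162 = $171.03
State income tax: $10,557.43 × 0.02 = $211.15
Medicare tax: cap not yet reached, full $10,615.84 is subject → $10,615.84 × 0.02 = $212.32
Gym membership: $398.34
Legal plan premium: $48.55
Total deductions = $58.41 + $171.03 + $211.15 + $212.32 + $398.34 + $48.55 = $1,099.80
Net pay = $10,615.84 − $1,099.80 = $9,516.04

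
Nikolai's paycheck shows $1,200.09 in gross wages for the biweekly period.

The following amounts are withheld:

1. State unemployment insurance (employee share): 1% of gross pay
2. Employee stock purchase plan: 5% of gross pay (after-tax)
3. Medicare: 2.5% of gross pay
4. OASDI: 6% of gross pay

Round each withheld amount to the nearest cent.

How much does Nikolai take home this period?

State unemployment insurance (employee share): $1,200.09 × 0.01 = $12.00
OASDI: $1,200.09 × 0.06 = $72.01
Medicare: $1,200.09 × 0.025 = $30.00
Employee stock purchase plan: $1,200.09 × 0.05 = $60.00
Total deductions = $12.00 + $72.01 + $30.00 + $60.00 = $174.01
Net pay = $1,200.09 − $174.01 = $1,026.08

$1,026.08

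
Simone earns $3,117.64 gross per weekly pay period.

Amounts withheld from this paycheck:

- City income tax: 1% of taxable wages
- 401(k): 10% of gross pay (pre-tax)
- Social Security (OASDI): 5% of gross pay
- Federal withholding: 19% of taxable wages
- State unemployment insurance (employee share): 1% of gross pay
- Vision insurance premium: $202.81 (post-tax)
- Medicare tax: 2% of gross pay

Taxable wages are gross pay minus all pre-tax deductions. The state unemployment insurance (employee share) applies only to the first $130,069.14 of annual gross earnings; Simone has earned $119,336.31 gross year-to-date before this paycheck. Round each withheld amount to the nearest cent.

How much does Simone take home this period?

$1,792.48

401(k): $3,117.64 × 0.1 = $311.76
Taxable wages = $3,117.64 − $311.76 = $2,805.88
City income tax: $2,805.88 × 0.01 = $28.06
Federal withholding: $2,805.88 × 0.19 = $533.12
State unemployment insurance (employee share): cap not yet reached, full $3,117.64 is subject → $3,117.64 × 0.01 = $31.18
Social Security (OASDI): $3,117.64 × 0.05 = $155.88
Medicare tax: $3,117.64 × 0.02 = $62.35
Vision insurance premium: $202.81
Total deductions = $311.76 + $28.06 + $533.12 + $31.18 + $155.88 + $62.35 + $202.81 = $1,325.16
Net pay = $3,117.64 − $1,325.16 = $1,792.48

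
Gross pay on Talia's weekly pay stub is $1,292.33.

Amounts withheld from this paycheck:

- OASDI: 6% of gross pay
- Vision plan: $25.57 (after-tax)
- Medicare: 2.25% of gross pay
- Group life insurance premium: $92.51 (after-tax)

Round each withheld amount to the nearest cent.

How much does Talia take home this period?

OASDI: $1,292.33 × 0.06 = $77.54
Medicare: $1,292.33 × 0.0225 = $29.08
Vision plan: $25.57
Group life insurance premium: $92.51
Total deductions = $77.54 + $29.08 + $25.57 + $92.51 = $224.70
Net pay = $1,292.33 − $224.70 = $1,067.63

$1,067.63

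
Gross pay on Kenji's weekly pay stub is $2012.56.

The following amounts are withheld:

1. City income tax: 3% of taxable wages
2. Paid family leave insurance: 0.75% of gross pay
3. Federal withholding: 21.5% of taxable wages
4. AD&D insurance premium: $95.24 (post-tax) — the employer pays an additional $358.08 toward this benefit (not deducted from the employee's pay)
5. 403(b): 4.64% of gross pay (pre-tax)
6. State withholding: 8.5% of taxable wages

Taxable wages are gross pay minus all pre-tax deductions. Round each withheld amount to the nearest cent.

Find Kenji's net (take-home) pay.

403(b): $2012.56 × 0.0464 = $93.38
Taxable wages = $2012.56 − $93.38 = $1919.18
Federal withholding: $1919.18 × 0.215 = $412.62
City income tax: $1919.18 × 0.03 = $57.58
State withholding: $1919.18 × 0.085 = $163.13
Paid family leave insurance: $2012.56 × 0.0075 = $15.09
AD&D insurance premium: $95.24
(Employer's $358.08 toward AD&D insurance premium is not withheld from the employee.)
Total deductions = $93.38 + $412.62 + $57.58 + $163.13 + $15.09 + $95.24 = $837.04
Net pay = $2012.56 − $837.04 = $1175.52

$1175.52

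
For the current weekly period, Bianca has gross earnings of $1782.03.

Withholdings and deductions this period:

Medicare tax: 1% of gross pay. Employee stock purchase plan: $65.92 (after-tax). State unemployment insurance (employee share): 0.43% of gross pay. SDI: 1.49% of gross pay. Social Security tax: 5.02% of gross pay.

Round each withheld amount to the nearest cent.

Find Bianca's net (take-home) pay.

Medicare tax: $1782.03 × 0.01 = $17.82
Social Security tax: $1782.03 × 0.0502 = $89.46
SDI: $1782.03 × 0.0149 = $26.55
State unemployment insurance (employee share): $1782.03 × 0.0043 = $7.66
Employee stock purchase plan: $65.92
Total deductions = $17.82 + $89.46 + $26.55 + $7.66 + $65.92 = $207.41
Net pay = $1782.03 − $207.41 = $1574.62

$1574.62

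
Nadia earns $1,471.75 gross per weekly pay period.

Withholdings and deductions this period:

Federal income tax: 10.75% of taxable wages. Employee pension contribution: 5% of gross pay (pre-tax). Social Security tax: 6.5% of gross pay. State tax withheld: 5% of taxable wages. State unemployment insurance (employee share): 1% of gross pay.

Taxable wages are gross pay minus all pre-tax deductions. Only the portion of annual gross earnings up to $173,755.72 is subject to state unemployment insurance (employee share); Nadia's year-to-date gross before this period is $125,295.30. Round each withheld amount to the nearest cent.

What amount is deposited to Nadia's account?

$1,067.57

Employee pension contribution: $1,471.75 × 0.05 = $73.59
Taxable wages = $1,471.75 − $73.59 = $1,398.16
Federal income tax: $1,398.16 × 0.1075 = $150.30
State tax withheld: $1,398.16 × 0.05 = $69.91
Social Security tax: $1,471.75 × 0.065 = $95.66
State unemployment insurance (employee share): cap not yet reached, full $1,471.75 is subject → $1,471.75 × 0.01 = $14.72
Total deductions = $73.59 + $150.30 + $69.91 + $95.66 + $14.72 = $404.18
Net pay = $1,471.75 − $404.18 = $1,067.57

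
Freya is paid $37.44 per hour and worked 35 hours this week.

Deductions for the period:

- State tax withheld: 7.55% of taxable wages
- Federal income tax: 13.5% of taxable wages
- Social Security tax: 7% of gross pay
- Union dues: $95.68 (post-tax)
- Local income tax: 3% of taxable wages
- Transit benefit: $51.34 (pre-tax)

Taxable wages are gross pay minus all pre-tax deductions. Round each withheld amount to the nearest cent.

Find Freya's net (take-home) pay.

Gross pay: 35 × $37.44 = $1310.40
Transit benefit: $51.34
Taxable wages = $1310.40 − $51.34 = $1259.06
State tax withheld: $1259.06 × 0.0755 = $95.06
Federal income tax: $1259.06 × 0.135 = $169.97
Local income tax: $1259.06 × 0.03 = $37.77
Social Security tax: $1310.40 × 0.07 = $91.73
Union dues: $95.68
Total deductions = $51.34 + $95.06 + $169.97 + $37.77 + $91.73 + $95.68 = $541.55
Net pay = $1310.40 − $541.55 = $768.85

$768.85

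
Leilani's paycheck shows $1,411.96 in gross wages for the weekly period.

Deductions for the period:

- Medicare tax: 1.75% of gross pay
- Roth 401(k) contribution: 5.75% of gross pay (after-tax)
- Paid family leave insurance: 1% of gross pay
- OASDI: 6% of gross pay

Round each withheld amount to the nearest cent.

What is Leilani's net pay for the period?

$1,207.22

Paid family leave insurance: $1,411.96 × 0.01 = $14.12
OASDI: $1,411.96 × 0.06 = $84.72
Medicare tax: $1,411.96 × 0.0175 = $24.71
Roth 401(k) contribution: $1,411.96 × 0.0575 = $81.19
Total deductions = $14.12 + $84.72 + $24.71 + $81.19 = $204.74
Net pay = $1,411.96 − $204.74 = $1,207.22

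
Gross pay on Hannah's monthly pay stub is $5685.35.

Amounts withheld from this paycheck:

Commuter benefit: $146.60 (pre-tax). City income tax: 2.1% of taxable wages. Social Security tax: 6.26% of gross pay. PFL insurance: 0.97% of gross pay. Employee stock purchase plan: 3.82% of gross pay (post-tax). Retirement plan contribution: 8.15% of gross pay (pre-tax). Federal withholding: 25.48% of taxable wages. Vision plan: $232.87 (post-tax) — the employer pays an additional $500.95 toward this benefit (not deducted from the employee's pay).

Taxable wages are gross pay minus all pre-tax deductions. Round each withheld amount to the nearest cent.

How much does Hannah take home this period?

Retirement plan contribution: $5685.35 × 0.0815 = $463.36
Commuter benefit: $146.60
Pre-tax total = $463.36 + $146.60 = $609.96
Taxable wages = $5685.35 − $609.96 = $5075.39
Federal withholding: $5075.39 × 0.2548 = $1293.21
City income tax: $5075.39 × 0.021 = $106.58
Social Security tax: $5685.35 × 0.0626 = $355.90
PFL insurance: $5685.35 × 0.0097 = $55.15
Vision plan: $232.87
Employee stock purchase plan: $5685.35 × 0.0382 = $217.18
(Employer's $500.95 toward vision plan is not withheld from the employee.)
Total deductions = $463.36 + $146.60 + $1293.21 + $106.58 + $355.90 + $55.15 + $232.87 + $217.18 = $2870.85
Net pay = $5685.35 − $2870.85 = $2814.50

$2814.50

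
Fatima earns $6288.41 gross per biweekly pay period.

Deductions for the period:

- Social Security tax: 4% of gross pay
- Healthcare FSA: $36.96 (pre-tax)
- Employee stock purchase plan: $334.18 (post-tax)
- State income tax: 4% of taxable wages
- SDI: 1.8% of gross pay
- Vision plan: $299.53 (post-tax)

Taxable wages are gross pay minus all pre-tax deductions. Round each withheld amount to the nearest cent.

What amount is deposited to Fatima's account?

Healthcare FSA: $36.96
Taxable wages = $6288.41 − $36.96 = $6251.45
State income tax: $6251.45 × 0.04 = $250.06
SDI: $6288.41 × 0.018 = $113.19
Social Security tax: $6288.41 × 0.04 = $251.54
Vision plan: $299.53
Employee stock purchase plan: $334.18
Total deductions = $36.96 + $250.06 + $113.19 + $251.54 + $299.53 + $334.18 = $1285.46
Net pay = $6288.41 − $1285.46 = $5002.95

$5002.95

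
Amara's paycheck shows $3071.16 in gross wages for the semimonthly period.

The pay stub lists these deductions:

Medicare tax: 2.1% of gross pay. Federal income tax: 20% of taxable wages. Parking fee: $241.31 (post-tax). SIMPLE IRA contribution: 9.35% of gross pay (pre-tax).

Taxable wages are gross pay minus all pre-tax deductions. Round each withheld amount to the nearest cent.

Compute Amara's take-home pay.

$1921.41

SIMPLE IRA contribution: $3071.16 × 0.0935 = $287.15
Taxable wages = $3071.16 − $287.15 = $2784.01
Federal income tax: $2784.01 × 0.2 = $556.80
Medicare tax: $3071.16 × 0.021 = $64.49
Parking fee: $241.31
Total deductions = $287.15 + $556.80 + $64.49 + $241.31 = $1149.75
Net pay = $3071.16 − $1149.75 = $1921.41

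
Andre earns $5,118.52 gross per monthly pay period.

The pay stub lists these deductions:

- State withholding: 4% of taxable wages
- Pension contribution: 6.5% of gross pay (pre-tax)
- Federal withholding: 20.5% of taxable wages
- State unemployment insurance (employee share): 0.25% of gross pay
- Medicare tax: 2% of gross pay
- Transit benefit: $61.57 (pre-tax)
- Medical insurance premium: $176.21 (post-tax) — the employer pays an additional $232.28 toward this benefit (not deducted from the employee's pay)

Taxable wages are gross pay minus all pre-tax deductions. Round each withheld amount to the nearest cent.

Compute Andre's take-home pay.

Transit benefit: $61.57
Pension contribution: $5,118.52 × 0.065 = $332.70
Pre-tax total = $61.57 + $332.70 = $394.27
Taxable wages = $5,118.52 − $394.27 = $4,724.25
State withholding: $4,724.25 × 0.04 = $188.97
Federal withholding: $4,724.25 × 0.205 = $968.47
Medicare tax: $5,118.52 × 0.02 = $102.37
State unemployment insurance (employee share): $5,118.52 × 0.0025 = $12.80
Medical insurance premium: $176.21
(Employer's $232.28 toward medical insurance premium is not withheld from the employee.)
Total deductions = $61.57 + $332.70 + $188.97 + $968.47 + $102.37 + $12.80 + $176.21 = $1,843.09
Net pay = $5,118.52 − $1,843.09 = $3,275.43

$3,275.43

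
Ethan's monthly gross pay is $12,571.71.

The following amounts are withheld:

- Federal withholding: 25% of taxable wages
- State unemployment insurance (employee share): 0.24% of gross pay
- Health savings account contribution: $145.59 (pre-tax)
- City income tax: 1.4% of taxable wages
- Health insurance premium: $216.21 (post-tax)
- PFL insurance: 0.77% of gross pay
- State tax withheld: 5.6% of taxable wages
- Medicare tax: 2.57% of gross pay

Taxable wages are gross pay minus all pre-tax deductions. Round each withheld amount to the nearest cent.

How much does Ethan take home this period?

Health savings account contribution: $145.59
Taxable wages = $12,571.71 − $145.59 = $12,426.12
City income tax: $12,426.12 × 0.014 = $173.97
State tax withheld: $12,426.12 × 0.056 = $695.86
Federal withholding: $12,426.12 × 0.25 = $3,106.53
Medicare tax: $12,571.71 × 0.0257 = $323.09
PFL insurance: $12,571.71 × 0.0077 = $96.80
State unemployment insurance (employee share): $12,571.71 × 0.0024 = $30.17
Health insurance premium: $216.21
Total deductions = $145.59 + $173.97 + $695.86 + $3,106.53 + $323.09 + $96.80 + $30.17 + $216.21 = $4,788.22
Net pay = $12,571.71 − $4,788.22 = $7,783.49

$7,783.49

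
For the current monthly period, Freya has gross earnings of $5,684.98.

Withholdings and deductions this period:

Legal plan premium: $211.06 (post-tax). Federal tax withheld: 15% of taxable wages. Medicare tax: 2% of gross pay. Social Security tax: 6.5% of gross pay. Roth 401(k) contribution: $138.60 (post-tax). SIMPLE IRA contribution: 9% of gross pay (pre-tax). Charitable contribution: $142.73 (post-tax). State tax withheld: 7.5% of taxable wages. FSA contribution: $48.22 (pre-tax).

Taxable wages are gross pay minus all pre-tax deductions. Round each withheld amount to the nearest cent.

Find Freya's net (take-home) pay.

SIMPLE IRA contribution: $5,684.98 × 0.09 = $511.65
FSA contribution: $48.22
Pre-tax total = $511.65 + $48.22 = $559.87
Taxable wages = $5,684.98 − $559.87 = $5,125.11
State tax withheld: $5,125.11 × 0.075 = $384.38
Federal tax withheld: $5,125.11 × 0.15 = $768.77
Social Security tax: $5,684.98 × 0.065 = $369.52
Medicare tax: $5,684.98 × 0.02 = $113.70
Charitable contribution: $142.73
Legal plan premium: $211.06
Roth 401(k) contribution: $138.60
Total deductions = $511.65 + $48.22 + $384.38 + $768.77 + $369.52 + $113.70 + $142.73 + $211.06 + $138.60 = $2,688.63
Net pay = $5,684.98 − $2,688.63 = $2,996.35

$2,996.35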